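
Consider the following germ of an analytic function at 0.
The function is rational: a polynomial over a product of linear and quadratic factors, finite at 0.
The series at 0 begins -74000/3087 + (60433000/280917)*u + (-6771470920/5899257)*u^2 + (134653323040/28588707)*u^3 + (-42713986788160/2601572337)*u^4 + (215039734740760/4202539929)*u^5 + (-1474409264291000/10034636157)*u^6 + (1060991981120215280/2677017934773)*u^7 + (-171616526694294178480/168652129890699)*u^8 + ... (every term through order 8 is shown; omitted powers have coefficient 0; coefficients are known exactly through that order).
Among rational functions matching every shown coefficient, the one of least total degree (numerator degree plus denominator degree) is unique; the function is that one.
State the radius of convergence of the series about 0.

The radius of convergence is 7/12.

No rational of total degree below 7 reproduces all 9 coefficients; solving the [2/5] Pade equations on them gives f(u) = (-29*u**2/25 + 25*u/26 - 37/21)/((u + 7/12)**2*(u + 3/5)**3), whose expansion matches every shown term.
Denominator factor (u + 3/5)^3: pole of order 3 at -3/5, modulus 3/5.
Denominator factor (u + 7/12)^2: pole of order 2 at -7/12, modulus 7/12.
The radius of convergence is the smallest modulus among the singular points: 7/12.


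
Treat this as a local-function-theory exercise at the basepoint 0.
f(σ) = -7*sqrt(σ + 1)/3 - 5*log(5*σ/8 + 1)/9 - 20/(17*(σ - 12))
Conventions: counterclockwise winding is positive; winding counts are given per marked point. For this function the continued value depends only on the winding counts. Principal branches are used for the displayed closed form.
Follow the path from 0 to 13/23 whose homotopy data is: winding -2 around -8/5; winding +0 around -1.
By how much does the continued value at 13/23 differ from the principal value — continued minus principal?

The rational part is single-valued and drops out of the difference; each branch term changes only by its own monodromy.
(-5/9)*log(1 - σ/(-8/5)): each positive loop around -8/5 adds 2*pi*i to the log, so winding -2 contributes (-5/9)*(-2)*2*pi*i = (20/9)*pi*i.
(-7/3)*sqrt(1 - σ/(-1)): winding +0 is even, the square root returns to the same sheet, contribution 0.
Summing the contributions at σ = 13/23 gives (20/9)*pi*i.

Continued minus principal equals (20/9)*pi*i.


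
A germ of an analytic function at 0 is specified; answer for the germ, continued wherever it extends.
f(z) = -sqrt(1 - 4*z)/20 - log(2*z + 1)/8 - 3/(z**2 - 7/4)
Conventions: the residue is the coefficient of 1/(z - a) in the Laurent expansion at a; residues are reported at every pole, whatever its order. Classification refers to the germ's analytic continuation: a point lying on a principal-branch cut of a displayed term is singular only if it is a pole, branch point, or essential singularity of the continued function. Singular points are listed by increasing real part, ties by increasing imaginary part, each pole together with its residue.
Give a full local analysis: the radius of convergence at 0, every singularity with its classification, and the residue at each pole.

Radius of convergence at 0: 1/4.
At -(1/2)*sqrt(7): a pole of order 1; residue (3/7)*sqrt(7).
At -1/2: a logarithmic branch point.
At 1/4: an algebraic (square-root) branch point.
At (1/2)*sqrt(7): a pole of order 1; residue -(3/7)*sqrt(7).

Denominator factor (z**2 - 7/4): discriminant 7, real irrational roots (1/2)*sqrt(7) and -(1/2)*sqrt(7); poles of order 1, moduli (1/2)*sqrt(7) and (1/2)*sqrt(7).
Branch term (-1/20)*sqrt(1 - z/(1/4)): its argument vanishes at z = 1/4, a square-root branch point, modulus 1/4.
Branch term (-1/8)*log(1 - z/(-1/2)): its argument vanishes at z = -1/2, a logarithmic branch point, modulus 1/2.
The radius of convergence is the smallest modulus among the singular points: 1/4.
The branch terms are analytic at -(1/2)*sqrt(7) and contribute nothing to the residue; only the rational part matters.
The factor z**2 - 7/4 splits as (z - a)(z - a') with a = -(1/2)*sqrt(7), a' = (1/2)*sqrt(7). At the order-1 pole a set g(z) = (z - a)*(rational part) = [-3] / (z - a').
Simple pole: residue = g(a) at a = -(1/2)*sqrt(7), which is (3/7)*sqrt(7).
The branch terms are analytic at (1/2)*sqrt(7) and contribute nothing to the residue; only the rational part matters.
The factor z**2 - 7/4 splits as (z - a)(z - a') with a = (1/2)*sqrt(7), a' = -(1/2)*sqrt(7). At the order-1 pole a set g(z) = (z - a)*(rational part) = [-3] / (z - a').
Simple pole: residue = g(a) at a = (1/2)*sqrt(7), which is -(3/7)*sqrt(7).
List the singular points by increasing real part (a conjugate pair: the negative imaginary part first).


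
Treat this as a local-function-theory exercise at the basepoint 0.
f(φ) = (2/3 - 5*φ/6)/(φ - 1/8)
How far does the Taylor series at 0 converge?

Denominator factor (φ - 1/8): pole of order 1 at 1/8, modulus 1/8.
The radius of convergence is the smallest modulus among the singular points: 1/8.

The radius of convergence is 1/8.


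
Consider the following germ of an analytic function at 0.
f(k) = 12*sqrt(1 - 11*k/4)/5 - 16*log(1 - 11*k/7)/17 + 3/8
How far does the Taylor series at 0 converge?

Branch term (12/5)*sqrt(1 - k/(4/11)): its argument vanishes at k = 4/11, a square-root branch point, modulus 4/11.
Branch term (-16/17)*log(1 - k/(7/11)): its argument vanishes at k = 7/11, a logarithmic branch point, modulus 7/11.
The radius of convergence is the smallest modulus among the singular points: 4/11.

The radius of convergence is 4/11.


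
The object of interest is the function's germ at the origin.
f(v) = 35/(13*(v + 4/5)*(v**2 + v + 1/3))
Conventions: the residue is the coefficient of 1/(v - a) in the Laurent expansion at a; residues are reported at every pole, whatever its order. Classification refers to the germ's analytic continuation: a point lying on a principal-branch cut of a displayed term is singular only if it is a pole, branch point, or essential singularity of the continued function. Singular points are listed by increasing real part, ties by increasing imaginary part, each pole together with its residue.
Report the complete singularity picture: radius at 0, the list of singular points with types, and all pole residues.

Denominator factor (v**2 + v + 1/3): discriminant -1/3, complex-conjugate roots (-1/2) + ((1/6)*sqrt(3))*i and (-1/2) - ((1/6)*sqrt(3))*i; poles of order 1, moduli (1/3)*sqrt(3) and (1/3)*sqrt(3).
Denominator factor (v + 4/5): pole of order 1 at -4/5, modulus 4/5.
The radius of convergence is the smallest modulus among the singular points: (1/3)*sqrt(3).
At the order-1 pole -4/5 set g(v) = (v - (-4/5))*f(v) = 35/(13*(v**2 + v + 1/3)).
Simple pole: residue = g(a) at a = -4/5, which is 2625/169.
The factor v**2 + v + 1/3 splits as (v - a)(v - a') with a = (-1/2) - ((1/6)*sqrt(3))*i, a' = (-1/2) + ((1/6)*sqrt(3))*i. At the order-1 pole a set g(v) = (v - a)*f(v) = [35/(13*(v + 4/5))] / (v - a').
Simple pole: residue = g(a) at a = (-1/2) - ((1/6)*sqrt(3))*i, which is (-2625/338) + ((1575/338)*sqrt(3))*i.
The factor v**2 + v + 1/3 splits as (v - a)(v - a') with a = (-1/2) + ((1/6)*sqrt(3))*i, a' = (-1/2) - ((1/6)*sqrt(3))*i. At the order-1 pole a set g(v) = (v - a)*f(v) = [35/(13*(v + 4/5))] / (v - a').
Simple pole: residue = g(a) at a = (-1/2) + ((1/6)*sqrt(3))*i, which is (-2625/338) - ((1575/338)*sqrt(3))*i.
List the singular points by increasing real part (a conjugate pair: the negative imaginary part first).

Radius of convergence at 0: (1/3)*sqrt(3).
At -4/5: a pole of order 1; residue 2625/169.
At (-1/2) - ((1/6)*sqrt(3))*i: a pole of order 1; residue (-2625/338) + ((1575/338)*sqrt(3))*i.
At (-1/2) + ((1/6)*sqrt(3))*i: a pole of order 1; residue (-2625/338) - ((1575/338)*sqrt(3))*i.


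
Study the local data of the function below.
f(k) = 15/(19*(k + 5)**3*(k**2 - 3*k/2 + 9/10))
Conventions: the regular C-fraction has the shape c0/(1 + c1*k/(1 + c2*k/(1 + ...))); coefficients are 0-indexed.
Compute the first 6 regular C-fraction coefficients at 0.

Taylor coefficients (expand at 0): a_0 = 2/285, a_1 = 32/4275, a_2 = 136/21375, a_3 = 332/192375, a_4 = -11614/2885625, a_5 = -625652/72140625.
c0 = a_0 = 2/285. Peel one level at a time: if S = 1 + c*k/S' with S'(0) = 1, then c is the k-coefficient of S and S' = c*k/(S - 1).
S_1 = c0/f = 1 + (-16/15)*k + (52/225)*k^2 + ...; c1 = -16/15.
S_2 = c1*k/(S_1 - 1) = 1 + (13/60)*k + (1771/3600)*k^2 + ...; c2 = 13/60.
S_3 = c2*k/(S_2 - 1) = 1 + (-1771/780)*k + (31257/8450)*k^2 + ...; c3 = -1771/780.
S_4 = c3*k/(S_3 - 1) = 1 + (8154/5005)*k + (-1630443/6818350)*k^2 + ...; c4 = 8154/5005.
S_5 = c4*k/(S_4 - 1) = 1 + (7065253/48135780)*k + ...; c5 = 7065253/48135780.

The regular C-fraction coefficients are [2/285, -16/15, 13/60, -1771/780, 8154/5005, 7065253/48135780].


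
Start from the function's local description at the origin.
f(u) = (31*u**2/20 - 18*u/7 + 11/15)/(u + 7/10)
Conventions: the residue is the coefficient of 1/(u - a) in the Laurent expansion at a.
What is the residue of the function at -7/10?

At the order-1 pole -7/10 set g(u) = (u - (-7/10))*f(u) = 31*u**2/20 - 18*u/7 + 11/15.
Simple pole: residue = g(a) at a = -7/10, which is 19757/6000.

The residue is 19757/6000.


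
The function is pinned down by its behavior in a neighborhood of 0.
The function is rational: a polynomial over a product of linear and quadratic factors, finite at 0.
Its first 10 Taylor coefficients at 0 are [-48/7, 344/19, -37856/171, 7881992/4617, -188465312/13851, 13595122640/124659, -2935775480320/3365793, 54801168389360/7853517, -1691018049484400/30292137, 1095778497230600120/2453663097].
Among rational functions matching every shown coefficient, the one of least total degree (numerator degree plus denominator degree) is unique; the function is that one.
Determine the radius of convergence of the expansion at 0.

The radius of convergence is 1/8.

No rational of total degree below 8 reproduces all 10 coefficients; solving the [1/7] Pade equations on them gives f(v) = (-33*v/19 - 6/7)/((v + 1/8)*(v**2 - 10*v/9 + 1)**3), whose expansion matches every shown term.
Denominator factor (v**2 - 10*v/9 + 1)^3: discriminant -224/81, complex-conjugate roots (5/9) + ((2/9)*sqrt(14))*i and (5/9) - ((2/9)*sqrt(14))*i; poles of order 3, moduli 1 and 1.
Denominator factor (v + 1/8): pole of order 1 at -1/8, modulus 1/8.
The radius of convergence is the smallest modulus among the singular points: 1/8.


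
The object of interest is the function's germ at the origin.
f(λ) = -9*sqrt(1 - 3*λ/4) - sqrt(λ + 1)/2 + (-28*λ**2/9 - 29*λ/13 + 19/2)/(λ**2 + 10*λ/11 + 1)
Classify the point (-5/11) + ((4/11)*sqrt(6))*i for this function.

The point is a pole of order 1.

The denominator factor λ**2 + 10*λ/11 + 1 vanishes at (-5/11) + ((4/11)*sqrt(6))*i and appears to the power 1; the numerator there equals (349381/28314) + ((3076/14157)*sqrt(6))*i, nonzero, and no other factor vanishes.
The branch terms are analytic at this point.
Hence a pole whose order is the multiplicity, 1.


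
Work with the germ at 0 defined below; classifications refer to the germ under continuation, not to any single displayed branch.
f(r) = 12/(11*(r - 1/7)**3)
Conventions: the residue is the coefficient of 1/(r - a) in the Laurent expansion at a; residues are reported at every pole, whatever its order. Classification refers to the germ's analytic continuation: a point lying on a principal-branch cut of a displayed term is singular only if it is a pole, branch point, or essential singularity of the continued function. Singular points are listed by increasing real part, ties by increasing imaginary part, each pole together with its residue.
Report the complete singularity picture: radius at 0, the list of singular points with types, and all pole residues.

Denominator factor (r - 1/7)^3: pole of order 3 at 1/7, modulus 1/7.
The radius of convergence is the smallest modulus among the singular points: 1/7.
At the order-3 pole 1/7 set g(r) = (r - (1/7))^3*f(r) = 12/11.
Order-3 pole: residue = g''(a)/2; g''(1/7) = 0, so the residue is 0.

Radius of convergence at 0: 1/7.
At 1/7: a pole of order 3; residue 0.


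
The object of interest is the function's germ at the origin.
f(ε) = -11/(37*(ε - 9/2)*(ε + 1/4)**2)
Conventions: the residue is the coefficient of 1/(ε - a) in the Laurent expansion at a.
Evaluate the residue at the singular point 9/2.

At the order-1 pole 9/2 set g(ε) = (ε - (9/2))*f(ε) = -11/(37*(ε + 1/4)**2).
Simple pole: residue = g(a) at a = 9/2, which is -176/13357.

The residue is -176/13357.


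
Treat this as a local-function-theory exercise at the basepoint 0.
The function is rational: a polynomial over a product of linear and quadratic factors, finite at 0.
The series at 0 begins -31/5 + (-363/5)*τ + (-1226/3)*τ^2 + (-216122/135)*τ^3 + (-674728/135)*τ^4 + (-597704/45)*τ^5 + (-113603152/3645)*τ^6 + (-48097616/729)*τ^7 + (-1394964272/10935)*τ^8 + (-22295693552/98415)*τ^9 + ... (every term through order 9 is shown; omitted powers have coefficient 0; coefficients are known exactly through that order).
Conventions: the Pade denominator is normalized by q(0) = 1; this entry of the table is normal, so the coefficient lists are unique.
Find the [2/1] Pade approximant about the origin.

The Pade approximant has numerator coefficients [-31/5, -6663464/137925, -5713069/45975]; denominator coefficients [1, -108061/27585].

Taylor coefficients needed (read off): a_0 = -31/5, a_1 = -363/5, a_2 = -1226/3, a_3 = -216122/135.
Write the denominator as Q(τ) = 1 + q1*τ. Requiring Q*f - P = O(τ^4) with deg P <= 2 kills the coefficients of τ^3..τ^3 in Q*f:
  τ^3: a_3 + q1*a_2 = 0, i.e. -216122/135 + (-1226/3)*q1 = 0.
Solving this linear system: q1 = -108061/27585.
The numerator is Q*f truncated at degree 2: P0 = a_0 = -31/5; P1 = a_1 + q1*a_0 = -6663464/137925; P2 = a_2 + q1*a_1 = -5713069/45975.


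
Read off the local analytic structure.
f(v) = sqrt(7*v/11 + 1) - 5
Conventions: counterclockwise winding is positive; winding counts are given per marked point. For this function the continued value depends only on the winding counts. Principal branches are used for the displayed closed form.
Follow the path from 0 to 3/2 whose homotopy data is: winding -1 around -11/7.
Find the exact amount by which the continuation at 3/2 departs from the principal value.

Continued minus principal equals -(1/11)*sqrt(946).

The rational part is single-valued and drops out of the difference; each branch term changes only by its own monodromy.
(1)*sqrt(1 - v/(-11/7)): winding -1 is odd, the square root flips sign, contributing -2*(1)*sqrt(1 - (3/2)/(-11/7)) = -2*(1)*sqrt(43/22) = -(1/11)*sqrt(946).
Summing the contributions at v = 3/2 gives -(1/11)*sqrt(946).


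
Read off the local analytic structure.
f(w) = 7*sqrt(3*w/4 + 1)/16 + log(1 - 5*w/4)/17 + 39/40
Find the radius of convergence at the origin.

The radius of convergence is 4/5.

Branch term (1/17)*log(1 - w/(4/5)): its argument vanishes at w = 4/5, a logarithmic branch point, modulus 4/5.
Branch term (7/16)*sqrt(1 - w/(-4/3)): its argument vanishes at w = -4/3, a square-root branch point, modulus 4/3.
The radius of convergence is the smallest modulus among the singular points: 4/5.


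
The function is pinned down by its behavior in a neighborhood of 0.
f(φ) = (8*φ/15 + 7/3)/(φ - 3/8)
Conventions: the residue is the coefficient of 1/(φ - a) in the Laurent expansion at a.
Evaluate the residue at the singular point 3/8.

The residue is 38/15.

At the order-1 pole 3/8 set g(φ) = (φ - (3/8))*f(φ) = 8*φ/15 + 7/3.
Simple pole: residue = g(a) at a = 3/8, which is 38/15.


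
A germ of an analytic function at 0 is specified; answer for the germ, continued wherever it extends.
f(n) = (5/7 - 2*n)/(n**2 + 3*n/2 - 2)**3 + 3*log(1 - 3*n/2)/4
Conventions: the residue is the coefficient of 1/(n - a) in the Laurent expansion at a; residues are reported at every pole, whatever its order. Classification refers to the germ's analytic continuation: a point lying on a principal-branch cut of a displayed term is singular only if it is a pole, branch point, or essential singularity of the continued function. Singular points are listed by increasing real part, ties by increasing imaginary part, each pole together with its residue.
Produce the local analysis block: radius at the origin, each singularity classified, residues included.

Radius of convergence at 0: 2/3.
At -3/4 - (1/4)*sqrt(41): a pole of order 3; residue -(2976/482447)*sqrt(41).
At 2/3: a logarithmic branch point.
At -3/4 + (1/4)*sqrt(41): a pole of order 3; residue (2976/482447)*sqrt(41).

Denominator factor (n**2 + 3*n/2 - 2)^3: discriminant 41/4, real irrational roots -3/4 + (1/4)*sqrt(41) and -3/4 - (1/4)*sqrt(41); poles of order 3, moduli -3/4 + (1/4)*sqrt(41) and 3/4 + (1/4)*sqrt(41).
Branch term (3/4)*log(1 - n/(2/3)): its argument vanishes at n = 2/3, a logarithmic branch point, modulus 2/3.
The radius of convergence is the smallest modulus among the singular points: 2/3.
The branch term is analytic at -3/4 - (1/4)*sqrt(41) and contributes nothing to the residue; only the rational part matters.
The factor n**2 + 3*n/2 - 2 splits as (n - a)(n - a') with a = -3/4 - (1/4)*sqrt(41), a' = -3/4 + (1/4)*sqrt(41). At the order-3 pole a set g(n) = (n - a)^3*(rational part) = [5/7 - 2*n] / (n - a')^3.
Order-3 pole: residue = g''(a)/2; g''(-3/4 - (1/4)*sqrt(41)) = -(5952/482447)*sqrt(41), so the residue is -(2976/482447)*sqrt(41).
The branch term is analytic at -3/4 + (1/4)*sqrt(41) and contributes nothing to the residue; only the rational part matters.
The factor n**2 + 3*n/2 - 2 splits as (n - a)(n - a') with a = -3/4 + (1/4)*sqrt(41), a' = -3/4 - (1/4)*sqrt(41). At the order-3 pole a set g(n) = (n - a)^3*(rational part) = [5/7 - 2*n] / (n - a')^3.
Order-3 pole: residue = g''(a)/2; g''(-3/4 + (1/4)*sqrt(41)) = (5952/482447)*sqrt(41), so the residue is (2976/482447)*sqrt(41).
List the singular points by increasing real part (a conjugate pair: the negative imaginary part first).


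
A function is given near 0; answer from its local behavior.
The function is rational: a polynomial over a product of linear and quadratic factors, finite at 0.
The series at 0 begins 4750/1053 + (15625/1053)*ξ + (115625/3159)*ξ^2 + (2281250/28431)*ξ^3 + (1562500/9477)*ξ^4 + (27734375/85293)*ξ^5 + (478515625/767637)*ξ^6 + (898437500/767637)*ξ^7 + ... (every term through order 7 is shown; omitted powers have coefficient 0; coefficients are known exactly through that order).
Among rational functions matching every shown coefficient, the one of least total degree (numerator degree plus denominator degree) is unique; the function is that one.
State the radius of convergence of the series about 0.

No rational of total degree below 4 reproduces all 8 coefficients; solving the [1/3] Pade equations on them gives f(ξ) = (5*ξ/3 - 38/39)/(ξ - 3/5)**3, whose expansion matches every shown term.
Denominator factor (ξ - 3/5)^3: pole of order 3 at 3/5, modulus 3/5.
The radius of convergence is the smallest modulus among the singular points: 3/5.

The radius of convergence is 3/5.


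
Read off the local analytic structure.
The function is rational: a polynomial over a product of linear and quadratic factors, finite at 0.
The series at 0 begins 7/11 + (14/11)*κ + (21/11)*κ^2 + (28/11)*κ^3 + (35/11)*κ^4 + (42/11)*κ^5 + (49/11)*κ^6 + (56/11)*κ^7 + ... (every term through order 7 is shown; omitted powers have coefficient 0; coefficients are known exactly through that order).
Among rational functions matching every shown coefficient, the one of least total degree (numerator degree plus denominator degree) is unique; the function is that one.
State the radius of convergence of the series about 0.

No rational of total degree below 2 reproduces all 8 coefficients; solving the [0/2] Pade equations on them gives f(κ) = 7/(11*(κ - 1)**2), whose expansion matches every shown term.
Denominator factor (κ - 1)^2: pole of order 2 at 1, modulus 1.
The radius of convergence is the smallest modulus among the singular points: 1.

The radius of convergence is 1.


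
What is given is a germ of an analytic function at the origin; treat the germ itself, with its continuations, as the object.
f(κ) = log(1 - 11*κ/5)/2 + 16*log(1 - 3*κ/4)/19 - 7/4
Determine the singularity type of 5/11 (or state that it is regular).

The point is a logarithmic branch point.

The term (1/2)*log(1 - κ/(5/11)) has argument 1 - 5/11/(5/11) = 0 at 5/11: a logarithmic (infinitely-sheeted) branch point; the remaining terms are analytic or single-valued there.


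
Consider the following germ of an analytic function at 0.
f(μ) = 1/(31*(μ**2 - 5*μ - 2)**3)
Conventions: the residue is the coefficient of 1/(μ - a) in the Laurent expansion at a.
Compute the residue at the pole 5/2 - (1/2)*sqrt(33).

The factor μ**2 - 5*μ - 2 splits as (μ - a)(μ - a') with a = 5/2 - (1/2)*sqrt(33), a' = 5/2 + (1/2)*sqrt(33). At the order-3 pole a set g(μ) = (μ - a)^3*f(μ) = [1/31] / (μ - a')^3.
Order-3 pole: residue = g''(a)/2; g''(5/2 - (1/2)*sqrt(33)) = -(4/371349)*sqrt(33), so the residue is -(2/371349)*sqrt(33).

The residue is -(2/371349)*sqrt(33).


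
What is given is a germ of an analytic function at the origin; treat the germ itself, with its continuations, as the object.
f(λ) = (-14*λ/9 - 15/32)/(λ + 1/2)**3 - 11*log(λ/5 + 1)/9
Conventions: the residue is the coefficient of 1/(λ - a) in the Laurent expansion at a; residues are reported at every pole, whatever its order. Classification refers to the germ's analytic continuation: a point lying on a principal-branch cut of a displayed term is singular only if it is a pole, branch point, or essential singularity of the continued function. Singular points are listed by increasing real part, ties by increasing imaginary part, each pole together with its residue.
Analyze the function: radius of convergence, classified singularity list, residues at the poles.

Radius of convergence at 0: 1/2.
At -5: a logarithmic branch point.
At -1/2: a pole of order 3; residue 0.

Denominator factor (λ + 1/2)^3: pole of order 3 at -1/2, modulus 1/2.
Branch term (-11/9)*log(1 - λ/(-5)): its argument vanishes at λ = -5, a logarithmic branch point, modulus 5.
The radius of convergence is the smallest modulus among the singular points: 1/2.
The branch term is analytic at -1/2 and contributes nothing to the residue; only the rational part matters.
At the order-3 pole -1/2 set g(λ) = (λ - (-1/2))^3*(rational part) = -14*λ/9 - 15/32.
Order-3 pole: residue = g''(a)/2; g''(-1/2) = 0, so the residue is 0.
List the singular points by increasing real part (a conjugate pair: the negative imaginary part first).


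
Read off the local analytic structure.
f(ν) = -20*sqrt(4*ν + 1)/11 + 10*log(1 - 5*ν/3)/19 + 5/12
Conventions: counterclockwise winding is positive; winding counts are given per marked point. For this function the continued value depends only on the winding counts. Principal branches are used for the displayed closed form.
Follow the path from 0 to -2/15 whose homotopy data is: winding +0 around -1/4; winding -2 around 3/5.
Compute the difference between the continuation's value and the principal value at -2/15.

Continued minus principal equals -(40/19)*pi*i.

The rational part is single-valued and drops out of the difference; each branch term changes only by its own monodromy.
(-20/11)*sqrt(1 - ν/(-1/4)): winding +0 is even, the square root returns to the same sheet, contribution 0.
(10/19)*log(1 - ν/(3/5)): each positive loop around 3/5 adds 2*pi*i to the log, so winding -2 contributes (10/19)*(-2)*2*pi*i = -(40/19)*pi*i.
Summing the contributions at ν = -2/15 gives -(40/19)*pi*i.


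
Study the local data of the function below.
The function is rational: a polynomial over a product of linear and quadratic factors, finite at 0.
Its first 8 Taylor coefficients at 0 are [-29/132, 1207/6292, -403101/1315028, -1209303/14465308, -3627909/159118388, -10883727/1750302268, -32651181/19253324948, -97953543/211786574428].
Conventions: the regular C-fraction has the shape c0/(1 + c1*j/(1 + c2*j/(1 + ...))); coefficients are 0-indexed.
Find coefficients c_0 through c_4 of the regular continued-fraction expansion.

Taylor coefficients (read off): a_0 = -29/132, a_1 = 1207/6292, a_2 = -403101/1315028, a_3 = -1209303/14465308, a_4 = -3627909/159118388.
c0 = a_0 = -29/132. Peel one level at a time: if S = 1 + c*j/S' with S'(0) = 1, then c is the j-coefficient of S and S' = c*j/(S - 1).
S_1 = c0/f = 1 + (3621/4147)*j + (-18798732/29704961)*j^2 + ...; c1 = 3621/4147.
S_2 = c1*j/(S_1 - 1) = 1 + (6266244/8645741)*j + (1572093900/525922489)*j^2 + ...; c2 = 6266244/8645741.
S_3 = c2*j/(S_2 - 1) = 1 + (-49389950025/11975314471)*j + (48155201274375/5180905996411)*j^2 + ...; c3 = -49389950025/11975314471.
S_4 = c3*j/(S_3 - 1) = 1 + (1176825/522187)*j + ...; c4 = 1176825/522187.

The regular C-fraction coefficients are [-29/132, 3621/4147, 6266244/8645741, -49389950025/11975314471, 1176825/522187].


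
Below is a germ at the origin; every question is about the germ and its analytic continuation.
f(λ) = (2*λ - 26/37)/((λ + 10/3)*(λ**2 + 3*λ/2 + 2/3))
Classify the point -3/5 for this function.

Denominator factors: λ + 10/3 = 41/15 at λ = -3/5; λ**2 + 3*λ/2 + 2/3 = 19/150 at λ = -3/5 — none vanishes.
So the germ continues analytically to -3/5.

The point is a regular point.


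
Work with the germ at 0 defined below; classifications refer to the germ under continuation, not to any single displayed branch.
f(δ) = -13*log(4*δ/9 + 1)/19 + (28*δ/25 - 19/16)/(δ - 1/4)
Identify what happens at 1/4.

The point is a pole of order 1.

The denominator factor δ - 1/4 vanishes at 1/4 and appears to the power 1; the numerator there equals -363/400, nonzero, and no other factor vanishes.
The branch terms are analytic at this point.
Hence a pole whose order is the multiplicity, 1.


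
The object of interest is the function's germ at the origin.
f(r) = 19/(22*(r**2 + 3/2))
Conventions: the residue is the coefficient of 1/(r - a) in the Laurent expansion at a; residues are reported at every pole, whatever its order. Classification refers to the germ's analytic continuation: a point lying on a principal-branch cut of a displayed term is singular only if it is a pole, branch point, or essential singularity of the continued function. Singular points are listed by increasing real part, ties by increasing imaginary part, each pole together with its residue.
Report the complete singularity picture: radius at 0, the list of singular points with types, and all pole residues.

Radius of convergence at 0: (1/2)*sqrt(6).
At -((1/2)*sqrt(6))*i: a pole of order 1; residue ((19/132)*sqrt(6))*i.
At ((1/2)*sqrt(6))*i: a pole of order 1; residue -((19/132)*sqrt(6))*i.

Denominator factor (r**2 + 3/2): discriminant -6, complex-conjugate roots ((1/2)*sqrt(6))*i and -((1/2)*sqrt(6))*i; poles of order 1, moduli (1/2)*sqrt(6) and (1/2)*sqrt(6).
The radius of convergence is the smallest modulus among the singular points: (1/2)*sqrt(6).
The factor r**2 + 3/2 splits as (r - a)(r - a') with a = -((1/2)*sqrt(6))*i, a' = ((1/2)*sqrt(6))*i. At the order-1 pole a set g(r) = (r - a)*f(r) = [19/22] / (r - a').
Simple pole: residue = g(a) at a = -((1/2)*sqrt(6))*i, which is ((19/132)*sqrt(6))*i.
The factor r**2 + 3/2 splits as (r - a)(r - a') with a = ((1/2)*sqrt(6))*i, a' = -((1/2)*sqrt(6))*i. At the order-1 pole a set g(r) = (r - a)*f(r) = [19/22] / (r - a').
Simple pole: residue = g(a) at a = ((1/2)*sqrt(6))*i, which is -((19/132)*sqrt(6))*i.
List the singular points by increasing real part (a conjugate pair: the negative imaginary part first).


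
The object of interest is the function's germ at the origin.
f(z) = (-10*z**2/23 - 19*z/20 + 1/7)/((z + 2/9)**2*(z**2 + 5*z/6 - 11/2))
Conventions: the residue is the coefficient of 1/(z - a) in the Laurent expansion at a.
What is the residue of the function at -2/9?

At the order-2 pole -2/9 set g(z) = (z - (-2/9))^2*f(z) = (-10*z**2/23 - 19*z/20 + 1/7)/(z**2 + 5*z/6 - 11/2).
Order-2 pole: residue = g'(a); g'(-2/9) = 24963363/191720870, so the residue is 24963363/191720870.

The residue is 24963363/191720870.


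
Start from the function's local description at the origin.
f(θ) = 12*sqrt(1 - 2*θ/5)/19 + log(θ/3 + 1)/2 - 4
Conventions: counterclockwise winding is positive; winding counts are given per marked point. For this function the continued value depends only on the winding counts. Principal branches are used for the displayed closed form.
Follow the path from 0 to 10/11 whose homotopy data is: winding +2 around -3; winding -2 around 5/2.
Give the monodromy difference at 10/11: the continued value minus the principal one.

The rational part is single-valued and drops out of the difference; each branch term changes only by its own monodromy.
(1/2)*log(1 - θ/(-3)): each positive loop around -3 adds 2*pi*i to the log, so winding +2 contributes (1/2)*(2)*2*pi*i = (2)*pi*i.
(12/19)*sqrt(1 - θ/(5/2)): winding -2 is even, the square root returns to the same sheet, contribution 0.
Summing the contributions at θ = 10/11 gives (2)*pi*i.

Continued minus principal equals (2)*pi*i.


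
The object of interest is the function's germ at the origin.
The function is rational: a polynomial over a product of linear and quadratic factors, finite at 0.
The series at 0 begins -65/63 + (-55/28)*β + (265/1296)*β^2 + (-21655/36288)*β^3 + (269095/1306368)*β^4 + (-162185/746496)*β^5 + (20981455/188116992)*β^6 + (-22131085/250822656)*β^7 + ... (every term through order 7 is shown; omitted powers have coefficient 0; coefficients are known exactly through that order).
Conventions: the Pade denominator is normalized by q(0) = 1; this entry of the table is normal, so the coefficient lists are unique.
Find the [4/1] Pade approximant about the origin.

Taylor coefficients needed (read off): a_0 = -65/63, a_1 = -55/28, a_2 = 265/1296, a_3 = -21655/36288, a_4 = 269095/1306368, a_5 = -162185/746496.
Write the denominator as Q(β) = 1 + q1*β. Requiring Q*f - P = O(β^6) with deg P <= 4 kills the coefficients of β^5..β^5 in Q*f:
  β^5: a_5 + q1*a_4 = 0, i.e. -162185/746496 + (269095/1306368)*q1 = 0.
Solving this linear system: q1 = 227059/215276.
The numerator is Q*f truncated at degree 4: P0 = a_0 = -65/63; P1 = a_1 + q1*a_0 = -10349810/3390597; P2 = a_2 + q1*a_1 = -8140300/4359339; P3 = a_3 + q1*a_2 = -11629000/30515373; P4 = a_4 + q1*a_3 = -116290000/274638357.

The Pade approximant has numerator coefficients [-65/63, -10349810/3390597, -8140300/4359339, -11629000/30515373, -116290000/274638357]; denominator coefficients [1, 227059/215276].


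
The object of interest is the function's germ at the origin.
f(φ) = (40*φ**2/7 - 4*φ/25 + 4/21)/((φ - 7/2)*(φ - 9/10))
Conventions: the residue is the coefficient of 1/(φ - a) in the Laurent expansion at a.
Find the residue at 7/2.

The residue is 2812/105.

At the order-1 pole 7/2 set g(φ) = (φ - (7/2))*f(φ) = (40*φ**2/7 - 4*φ/25 + 4/21)/(φ - 9/10).
Simple pole: residue = g(a) at a = 7/2, which is 2812/105.


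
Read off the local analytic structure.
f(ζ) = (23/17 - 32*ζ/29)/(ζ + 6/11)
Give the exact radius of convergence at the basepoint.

The radius of convergence is 6/11.

Denominator factor (ζ + 6/11): pole of order 1 at -6/11, modulus 6/11.
The radius of convergence is the smallest modulus among the singular points: 6/11.


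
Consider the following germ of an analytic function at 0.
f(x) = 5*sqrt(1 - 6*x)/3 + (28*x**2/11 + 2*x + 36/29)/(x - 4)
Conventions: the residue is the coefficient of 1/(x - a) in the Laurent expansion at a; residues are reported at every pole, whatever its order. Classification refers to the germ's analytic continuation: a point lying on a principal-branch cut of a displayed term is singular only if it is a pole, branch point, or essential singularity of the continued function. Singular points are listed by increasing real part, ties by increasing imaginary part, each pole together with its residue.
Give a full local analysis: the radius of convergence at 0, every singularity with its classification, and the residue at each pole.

Denominator factor (x - 4): pole of order 1 at 4, modulus 4.
Branch term (5/3)*sqrt(1 - x/(1/6)): its argument vanishes at x = 1/6, a square-root branch point, modulus 1/6.
The radius of convergence is the smallest modulus among the singular points: 1/6.
The branch term is analytic at 4 and contributes nothing to the residue; only the rational part matters.
At the order-1 pole 4 set g(x) = (x - (4))*(rational part) = 28*x**2/11 + 2*x + 36/29.
Simple pole: residue = g(a) at a = 4, which is 15940/319.
List the singular points by increasing real part (a conjugate pair: the negative imaginary part first).

Radius of convergence at 0: 1/6.
At 1/6: an algebraic (square-root) branch point.
At 4: a pole of order 1; residue 15940/319.


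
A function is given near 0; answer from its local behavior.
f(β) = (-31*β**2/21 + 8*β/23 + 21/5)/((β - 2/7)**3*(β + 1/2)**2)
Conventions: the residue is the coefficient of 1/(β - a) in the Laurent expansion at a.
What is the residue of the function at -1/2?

At the order-2 pole -1/2 set g(β) = (β - (-1/2))^2*f(β) = (-31*β**2/21 + 8*β/23 + 21/5)/(β - 2/7)**3.
Order-2 pole: residue = g'(a); g'(-1/2) = -164400292/5051145, so the residue is -164400292/5051145.

The residue is -164400292/5051145.


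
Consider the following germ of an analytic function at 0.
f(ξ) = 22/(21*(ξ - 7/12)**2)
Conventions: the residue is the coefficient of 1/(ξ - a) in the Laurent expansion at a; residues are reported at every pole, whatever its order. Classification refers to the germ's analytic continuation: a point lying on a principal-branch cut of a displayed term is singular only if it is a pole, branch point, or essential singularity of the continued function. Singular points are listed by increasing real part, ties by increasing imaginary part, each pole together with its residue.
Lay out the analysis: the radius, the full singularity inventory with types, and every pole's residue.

Denominator factor (ξ - 7/12)^2: pole of order 2 at 7/12, modulus 7/12.
The radius of convergence is the smallest modulus among the singular points: 7/12.
At the order-2 pole 7/12 set g(ξ) = (ξ - (7/12))^2*f(ξ) = 22/21.
Order-2 pole: residue = g'(a); g'(7/12) = 0, so the residue is 0.

Radius of convergence at 0: 7/12.
At 7/12: a pole of order 2; residue 0.


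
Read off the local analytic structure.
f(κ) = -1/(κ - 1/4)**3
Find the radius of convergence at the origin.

Denominator factor (κ - 1/4)^3: pole of order 3 at 1/4, modulus 1/4.
The radius of convergence is the smallest modulus among the singular points: 1/4.

The radius of convergence is 1/4.


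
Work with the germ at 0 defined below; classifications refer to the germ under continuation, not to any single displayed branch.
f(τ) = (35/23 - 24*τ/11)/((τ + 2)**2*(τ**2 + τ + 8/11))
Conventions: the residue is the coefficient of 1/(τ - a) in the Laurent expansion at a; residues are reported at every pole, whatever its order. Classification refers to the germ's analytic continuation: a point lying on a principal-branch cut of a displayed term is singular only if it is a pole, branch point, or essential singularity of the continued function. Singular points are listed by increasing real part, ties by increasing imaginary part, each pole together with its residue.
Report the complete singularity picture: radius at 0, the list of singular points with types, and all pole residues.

Denominator factor (τ + 2)^2: pole of order 2 at -2, modulus 2.
Denominator factor (τ**2 + τ + 8/11): discriminant -21/11, complex-conjugate roots (-1/2) + ((1/22)*sqrt(231))*i and (-1/2) - ((1/22)*sqrt(231))*i; poles of order 1, moduli (2/11)*sqrt(22) and (2/11)*sqrt(22).
The radius of convergence is the smallest modulus among the singular points: (2/11)*sqrt(22).
At the order-2 pole -2 set g(τ) = (τ - (-2))^2*f(τ) = (35/23 - 24*τ/11)/(τ**2 + τ + 8/11).
Order-2 pole: residue = g'(a); g'(-2) = 10859/6900, so the residue is 10859/6900.
The factor τ**2 + τ + 8/11 splits as (τ - a)(τ - a') with a = (-1/2) - ((1/22)*sqrt(231))*i, a' = (-1/2) + ((1/22)*sqrt(231))*i. At the order-1 pole a set g(τ) = (τ - a)*f(τ) = [(35/23 - 24*τ/11)/(τ + 2)**2] / (τ - a').
Simple pole: residue = g(a) at a = (-1/2) - ((1/22)*sqrt(231))*i, which is (-10859/13800) + ((2797/289800)*sqrt(231))*i.
The factor τ**2 + τ + 8/11 splits as (τ - a)(τ - a') with a = (-1/2) + ((1/22)*sqrt(231))*i, a' = (-1/2) - ((1/22)*sqrt(231))*i. At the order-1 pole a set g(τ) = (τ - a)*f(τ) = [(35/23 - 24*τ/11)/(τ + 2)**2] / (τ - a').
Simple pole: residue = g(a) at a = (-1/2) + ((1/22)*sqrt(231))*i, which is (-10859/13800) - ((2797/289800)*sqrt(231))*i.
List the singular points by increasing real part (a conjugate pair: the negative imaginary part first).

Radius of convergence at 0: (2/11)*sqrt(22).
At -2: a pole of order 2; residue 10859/6900.
At (-1/2) - ((1/22)*sqrt(231))*i: a pole of order 1; residue (-10859/13800) + ((2797/289800)*sqrt(231))*i.
At (-1/2) + ((1/22)*sqrt(231))*i: a pole of order 1; residue (-10859/13800) - ((2797/289800)*sqrt(231))*i.


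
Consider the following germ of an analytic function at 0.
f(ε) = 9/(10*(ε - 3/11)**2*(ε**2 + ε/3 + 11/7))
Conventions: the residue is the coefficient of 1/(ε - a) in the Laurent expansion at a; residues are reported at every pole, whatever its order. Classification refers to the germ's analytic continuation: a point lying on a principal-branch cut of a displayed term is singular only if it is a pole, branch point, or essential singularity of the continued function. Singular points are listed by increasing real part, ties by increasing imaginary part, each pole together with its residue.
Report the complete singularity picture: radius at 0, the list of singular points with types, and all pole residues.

Denominator factor (ε - 3/11)^2: pole of order 2 at 3/11, modulus 3/11.
Denominator factor (ε**2 + ε/3 + 11/7): discriminant -389/63, complex-conjugate roots (-1/6) + ((1/42)*sqrt(2723))*i and (-1/6) - ((1/42)*sqrt(2723))*i; poles of order 1, moduli (1/7)*sqrt(77) and (1/7)*sqrt(77).
The radius of convergence is the smallest modulus among the singular points: 3/11.
The factor ε**2 + ε/3 + 11/7 splits as (ε - a)(ε - a') with a = (-1/6) - ((1/42)*sqrt(2723))*i, a' = (-1/6) + ((1/42)*sqrt(2723))*i. At the order-1 pole a set g(ε) = (ε - a)*f(ε) = [9/(10*(ε - 3/11)**2)] / (ε - a').
Simple pole: residue = g(a) at a = (-1/6) - ((1/42)*sqrt(2723))*i, which is (5674053/43276820) - ((52321731/16834682980)*sqrt(2723))*i.
The factor ε**2 + ε/3 + 11/7 splits as (ε - a)(ε - a') with a = (-1/6) + ((1/42)*sqrt(2723))*i, a' = (-1/6) - ((1/42)*sqrt(2723))*i. At the order-1 pole a set g(ε) = (ε - a)*f(ε) = [9/(10*(ε - 3/11)**2)] / (ε - a').
Simple pole: residue = g(a) at a = (-1/6) + ((1/42)*sqrt(2723))*i, which is (5674053/43276820) + ((52321731/16834682980)*sqrt(2723))*i.
At the order-2 pole 3/11 set g(ε) = (ε - (3/11))^2*f(ε) = 9/(10*(ε**2 + ε/3 + 11/7)).
Order-2 pole: residue = g'(a); g'(3/11) = -5674053/21638410, so the residue is -5674053/21638410.
List the singular points by increasing real part (a conjugate pair: the negative imaginary part first).

Radius of convergence at 0: 3/11.
At (-1/6) - ((1/42)*sqrt(2723))*i: a pole of order 1; residue (5674053/43276820) - ((52321731/16834682980)*sqrt(2723))*i.
At (-1/6) + ((1/42)*sqrt(2723))*i: a pole of order 1; residue (5674053/43276820) + ((52321731/16834682980)*sqrt(2723))*i.
At 3/11: a pole of order 2; residue -5674053/21638410.


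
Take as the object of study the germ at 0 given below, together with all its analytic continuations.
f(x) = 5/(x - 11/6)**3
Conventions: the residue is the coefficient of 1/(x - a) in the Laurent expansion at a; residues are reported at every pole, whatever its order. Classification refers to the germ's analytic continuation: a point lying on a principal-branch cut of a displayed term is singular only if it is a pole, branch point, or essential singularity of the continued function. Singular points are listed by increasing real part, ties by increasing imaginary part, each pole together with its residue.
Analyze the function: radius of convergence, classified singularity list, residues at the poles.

Denominator factor (x - 11/6)^3: pole of order 3 at 11/6, modulus 11/6.
The radius of convergence is the smallest modulus among the singular points: 11/6.
At the order-3 pole 11/6 set g(x) = (x - (11/6))^3*f(x) = 5.
Order-3 pole: residue = g''(a)/2; g''(11/6) = 0, so the residue is 0.

Radius of convergence at 0: 11/6.
At 11/6: a pole of order 3; residue 0.
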